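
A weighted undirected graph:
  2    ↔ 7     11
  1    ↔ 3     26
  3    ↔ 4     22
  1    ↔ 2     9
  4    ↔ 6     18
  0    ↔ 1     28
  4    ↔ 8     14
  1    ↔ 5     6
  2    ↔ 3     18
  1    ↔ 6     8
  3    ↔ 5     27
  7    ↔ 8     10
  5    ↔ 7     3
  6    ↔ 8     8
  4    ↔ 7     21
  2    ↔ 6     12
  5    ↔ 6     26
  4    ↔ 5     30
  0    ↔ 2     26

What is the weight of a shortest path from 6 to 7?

17

A few of the 6→7 routes:
6→1→5→7: 8 + 6 + 3 = 17
6→8→7: 8 + 10 = 18
6→2→7: 12 + 11 = 23
Shortest: 17.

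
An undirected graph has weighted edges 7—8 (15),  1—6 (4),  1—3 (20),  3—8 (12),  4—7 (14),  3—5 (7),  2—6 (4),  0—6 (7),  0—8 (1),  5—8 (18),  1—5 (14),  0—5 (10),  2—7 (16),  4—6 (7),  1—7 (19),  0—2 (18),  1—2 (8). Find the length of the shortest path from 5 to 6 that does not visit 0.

Some routes from 5 to 6 avoiding 0:
5→8→7→2→6: 18 + 15 + 16 + 4 = 53
5→3→1→2→6: 7 + 20 + 8 + 4 = 39
5→1→6: 14 + 4 = 18
5→1→7→2→6: 14 + 19 + 16 + 4 = 53
5→1→2→6: 14 + 8 + 4 = 26
5→3→1→6: 7 + 20 + 4 = 31
Best route has total 18.

18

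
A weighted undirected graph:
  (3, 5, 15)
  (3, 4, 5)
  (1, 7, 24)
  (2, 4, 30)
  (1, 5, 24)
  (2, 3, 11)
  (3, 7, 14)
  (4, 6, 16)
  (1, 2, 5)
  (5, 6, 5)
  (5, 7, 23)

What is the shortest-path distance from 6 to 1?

29

Checking several routes:
6 -> 5 -> 1: 5 + 24 = 29
6 -> 5 -> 7 -> 1: 5 + 23 + 24 = 52
6 -> 5 -> 3 -> 7 -> 1: 5 + 15 + 14 + 24 = 58
6 -> 4 -> 2 -> 1: 16 + 30 + 5 = 51
6 -> 4 -> 3 -> 2 -> 1: 16 + 5 + 11 + 5 = 37
6 -> 5 -> 3 -> 2 -> 1: 5 + 15 + 11 + 5 = 36
The minimum is 29.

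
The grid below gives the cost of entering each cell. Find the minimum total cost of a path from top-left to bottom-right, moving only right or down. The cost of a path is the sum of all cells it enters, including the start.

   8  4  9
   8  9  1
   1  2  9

28

Cheapest: r0c0→r1c0→r2c0→r2c1→r2c2
  8 + 8 + 1 + 2 + 9 = 28
For comparison, the top-then-right route costs 31.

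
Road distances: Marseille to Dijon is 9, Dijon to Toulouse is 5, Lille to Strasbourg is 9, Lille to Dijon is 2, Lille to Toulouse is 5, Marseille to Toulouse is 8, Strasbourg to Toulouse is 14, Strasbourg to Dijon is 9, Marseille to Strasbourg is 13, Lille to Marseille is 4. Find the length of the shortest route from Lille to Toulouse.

A few of the Lille→Toulouse routes:
Lille-Toulouse: 5
Lille-Dijon-Toulouse: 2 + 5 = 7
Lille-Marseille-Toulouse: 4 + 8 = 12
Best route has total 5.

5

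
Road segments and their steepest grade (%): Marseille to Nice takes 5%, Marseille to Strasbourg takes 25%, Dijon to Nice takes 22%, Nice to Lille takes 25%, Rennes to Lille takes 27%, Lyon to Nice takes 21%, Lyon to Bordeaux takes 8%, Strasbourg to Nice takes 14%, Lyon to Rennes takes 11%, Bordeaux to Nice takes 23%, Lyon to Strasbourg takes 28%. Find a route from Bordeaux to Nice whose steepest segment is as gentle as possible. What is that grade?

Paths from Bordeaux to Nice:
Bordeaux→Lyon→Strasbourg→Nice: max(8, 28, 14) = 28
Bordeaux→Lyon→Rennes→Lille→Nice: max(8, 11, 27, 25) = 27
Bordeaux→Lyon→Nice: max(8, 21) = 21
Bordeaux→Lyon→Strasbourg→Marseille→Nice: max(8, 28, 25, 5) = 28
Bordeaux→Nice: max(23) = 23
Smallest bottleneck: 21%.

21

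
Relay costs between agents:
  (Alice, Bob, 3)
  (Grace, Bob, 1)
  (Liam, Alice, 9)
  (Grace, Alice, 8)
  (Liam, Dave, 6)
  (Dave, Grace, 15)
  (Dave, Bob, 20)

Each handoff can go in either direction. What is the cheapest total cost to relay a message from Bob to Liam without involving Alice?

22

Paths from Bob to Liam avoiding Alice:
Bob-Grace-Dave-Liam: 1 + 15 + 6 = 22
Bob-Dave-Liam: 20 + 6 = 26
Shortest: 22.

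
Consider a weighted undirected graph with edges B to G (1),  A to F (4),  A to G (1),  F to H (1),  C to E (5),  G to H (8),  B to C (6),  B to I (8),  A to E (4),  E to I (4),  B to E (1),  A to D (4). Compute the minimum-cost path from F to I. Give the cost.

11

A few of the F→I routes:
F→A→E→B→I: 4 + 4 + 1 + 8 = 17
F→A→E→I: 4 + 4 + 4 = 12
F→H→G→B→E→I: 1 + 8 + 1 + 1 + 4 = 15
F→A→G→B→E→I: 4 + 1 + 1 + 1 + 4 = 11
F→A→G→B→I: 4 + 1 + 1 + 8 = 14
Best route has total 11.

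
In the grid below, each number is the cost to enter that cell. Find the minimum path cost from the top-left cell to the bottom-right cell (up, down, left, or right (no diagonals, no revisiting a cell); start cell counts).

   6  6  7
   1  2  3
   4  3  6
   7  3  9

24

Best path: r0c0 r1c0 r1c1 r2c1 r3c1 r3c2
Cost: 6 + 1 + 2 + 3 + 3 + 9 = 24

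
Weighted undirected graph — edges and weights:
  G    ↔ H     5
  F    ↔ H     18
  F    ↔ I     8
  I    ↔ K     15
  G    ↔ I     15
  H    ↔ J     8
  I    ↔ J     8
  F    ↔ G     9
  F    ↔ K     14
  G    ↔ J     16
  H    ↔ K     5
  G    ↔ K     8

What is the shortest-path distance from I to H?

Comparing a few candidate routes:
I → J → H: 8 + 8 = 16
I → G → H: 15 + 5 = 20
I → F → G → H: 8 + 9 + 5 = 22
I → F → H: 8 + 18 = 26
I → K → H: 15 + 5 = 20
Best route has total 16.

16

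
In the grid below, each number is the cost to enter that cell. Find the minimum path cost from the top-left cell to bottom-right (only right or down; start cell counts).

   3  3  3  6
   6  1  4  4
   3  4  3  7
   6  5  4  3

One optimal route is r0c0 r0c1 r1c1 r1c2 r2c2 r3c2 r3c3.
Its cost is 3 + 3 + 1 + 4 + 3 + 4 + 3 = 21.
(Top row then right column would cost 29.)

21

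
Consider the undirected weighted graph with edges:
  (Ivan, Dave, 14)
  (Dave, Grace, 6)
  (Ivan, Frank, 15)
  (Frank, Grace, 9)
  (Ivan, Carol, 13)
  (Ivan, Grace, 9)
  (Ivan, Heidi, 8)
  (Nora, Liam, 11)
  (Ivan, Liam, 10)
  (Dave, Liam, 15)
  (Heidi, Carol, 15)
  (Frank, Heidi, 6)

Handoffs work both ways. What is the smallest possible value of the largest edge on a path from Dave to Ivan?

9

Comparing a few candidate routes:
Dave - Grace - Frank - Heidi - Carol - Ivan: max(6, 9, 6, 15, 13) = 15
Dave - Grace - Frank - Ivan: max(6, 9, 15) = 15
Dave - Grace - Ivan: max(6, 9) = 9
Dave - Ivan: max(14) = 14
Dave - Grace - Frank - Heidi - Ivan: max(6, 9, 6, 8) = 9
Best route has worst link 9.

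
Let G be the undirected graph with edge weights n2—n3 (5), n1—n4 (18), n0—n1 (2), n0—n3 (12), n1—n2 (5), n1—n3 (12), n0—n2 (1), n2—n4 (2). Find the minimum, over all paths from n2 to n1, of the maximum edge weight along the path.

Paths from n2 to n1:
n2 → n3 → n1: max(5, 12) = 12
n2 → n3 → n0 → n1: max(5, 12, 2) = 12
n2 → n4 → n1: max(2, 18) = 18
n2 → n1: max(5) = 5
n2 → n0 → n1: max(1, 2) = 2
n2 → n0 → n3 → n1: max(1, 12, 12) = 12
The minimum achievable maximum is 2.

2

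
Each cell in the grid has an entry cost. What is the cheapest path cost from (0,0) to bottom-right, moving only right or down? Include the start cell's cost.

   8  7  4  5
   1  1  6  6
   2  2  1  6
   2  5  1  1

Path r0c0→r1c0→r1c1→r2c1→r2c2→r3c2→r3c3: 8 + 1 + 1 + 2 + 1 + 1 + 1 = 15.
(Top row then right column would cost 37.)

15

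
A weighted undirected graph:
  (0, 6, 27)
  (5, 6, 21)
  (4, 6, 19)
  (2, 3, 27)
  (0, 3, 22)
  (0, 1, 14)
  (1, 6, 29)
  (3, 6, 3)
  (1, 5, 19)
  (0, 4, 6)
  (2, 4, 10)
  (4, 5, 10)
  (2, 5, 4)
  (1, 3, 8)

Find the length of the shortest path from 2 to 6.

Comparing a few candidate routes:
2 → 5 → 4 → 6: 4 + 10 + 19 = 33
2 → 3 → 6: 27 + 3 = 30
2 → 5 → 6: 4 + 21 = 25
2 → 4 → 6: 10 + 19 = 29
The minimum is 25.

25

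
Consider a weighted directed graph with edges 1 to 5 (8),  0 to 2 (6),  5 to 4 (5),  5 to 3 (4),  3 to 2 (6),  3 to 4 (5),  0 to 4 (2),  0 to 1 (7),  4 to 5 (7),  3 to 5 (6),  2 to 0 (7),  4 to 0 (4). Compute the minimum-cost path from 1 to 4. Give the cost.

Paths from 1 to 4:
1 -> 5 -> 3 -> 4: 8 + 4 + 5 = 17
1 -> 5 -> 3 -> 2 -> 0 -> 4: 8 + 4 + 6 + 7 + 2 = 27
1 -> 5 -> 4: 8 + 5 = 13
Shortest: 13.

13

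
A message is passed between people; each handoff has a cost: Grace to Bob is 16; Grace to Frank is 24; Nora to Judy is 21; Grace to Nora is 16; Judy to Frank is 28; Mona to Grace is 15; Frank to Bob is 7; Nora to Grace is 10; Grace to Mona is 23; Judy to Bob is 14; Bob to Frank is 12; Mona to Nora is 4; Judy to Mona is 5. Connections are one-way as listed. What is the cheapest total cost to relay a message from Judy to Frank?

Candidate routes:
Judy - Mona - Nora - Grace - Bob - Frank: 5 + 4 + 10 + 16 + 12 = 47
Judy - Frank: 28
Judy - Mona - Nora - Grace - Frank: 5 + 4 + 10 + 24 = 43
Judy - Mona - Grace - Frank: 5 + 15 + 24 = 44
Judy - Bob - Frank: 14 + 12 = 26
Judy - Mona - Grace - Bob - Frank: 5 + 15 + 16 + 12 = 48
The minimum is 26.

26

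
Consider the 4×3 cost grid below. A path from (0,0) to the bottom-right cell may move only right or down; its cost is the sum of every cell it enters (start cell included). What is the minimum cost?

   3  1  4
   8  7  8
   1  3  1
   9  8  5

Cheapest: r0c0→r0c1→r1c1→r2c1→r2c2→r3c2
  3 + 1 + 7 + 3 + 1 + 5 = 20
For comparison, the top-then-right route costs 22.

20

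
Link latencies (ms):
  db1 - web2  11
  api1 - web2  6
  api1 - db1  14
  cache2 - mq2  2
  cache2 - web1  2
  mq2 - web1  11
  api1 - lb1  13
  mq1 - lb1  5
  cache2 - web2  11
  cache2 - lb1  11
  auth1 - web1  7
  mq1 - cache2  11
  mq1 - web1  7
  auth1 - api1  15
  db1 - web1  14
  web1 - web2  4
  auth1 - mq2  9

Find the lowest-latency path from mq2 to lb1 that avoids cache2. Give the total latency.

Comparing a few candidate routes:
mq2-auth1-web1-mq1-lb1: 9 + 7 + 7 + 5 = 28
mq2-web1-mq1-lb1: 11 + 7 + 5 = 23
mq2-auth1-web1-web2-api1-lb1: 9 + 7 + 4 + 6 + 13 = 39
mq2-auth1-api1-lb1: 9 + 15 + 13 = 37
mq2-web1-web2-api1-lb1: 11 + 4 + 6 + 13 = 34
mq2-web1-auth1-api1-lb1: 11 + 7 + 15 + 13 = 46
Shortest: 23 ms.

23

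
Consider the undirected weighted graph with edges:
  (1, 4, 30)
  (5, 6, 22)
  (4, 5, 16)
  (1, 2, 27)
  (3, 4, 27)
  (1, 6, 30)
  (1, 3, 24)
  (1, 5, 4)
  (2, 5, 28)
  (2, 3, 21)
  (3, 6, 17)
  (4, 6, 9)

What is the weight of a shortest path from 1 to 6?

Checking several routes:
1 - 6: 30
1 - 4 - 6: 30 + 9 = 39
1 - 5 - 4 - 6: 4 + 16 + 9 = 29
1 - 5 - 6: 4 + 22 = 26
The minimum is 26.

26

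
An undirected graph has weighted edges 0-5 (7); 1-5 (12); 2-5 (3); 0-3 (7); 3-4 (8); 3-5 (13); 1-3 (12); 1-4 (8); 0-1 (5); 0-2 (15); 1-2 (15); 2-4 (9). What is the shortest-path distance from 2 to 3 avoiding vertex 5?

Checking several routes:
2→1→0→3: 15 + 5 + 7 = 27
2→0→3: 15 + 7 = 22
2→4→3: 9 + 8 = 17
Shortest: 17.

17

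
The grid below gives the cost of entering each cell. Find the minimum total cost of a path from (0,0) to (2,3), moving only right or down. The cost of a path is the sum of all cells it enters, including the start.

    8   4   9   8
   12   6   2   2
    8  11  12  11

33

Cheapest: [0,0] → [0,1] → [1,1] → [1,2] → [1,3] → [2,3]
  8 + 4 + 6 + 2 + 2 + 11 = 33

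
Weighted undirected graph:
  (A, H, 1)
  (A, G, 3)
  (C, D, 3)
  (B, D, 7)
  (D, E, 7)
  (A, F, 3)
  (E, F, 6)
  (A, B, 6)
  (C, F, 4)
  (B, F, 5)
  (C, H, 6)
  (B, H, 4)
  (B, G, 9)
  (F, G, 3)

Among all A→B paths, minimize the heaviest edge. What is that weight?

4

A few of the A→B routes:
A -> F -> B: max(3, 5) = 5
A -> G -> F -> B: max(3, 3, 5) = 5
A -> H -> B: max(1, 4) = 4
A -> F -> C -> H -> B: max(3, 4, 6, 4) = 6
Smallest bottleneck: 4.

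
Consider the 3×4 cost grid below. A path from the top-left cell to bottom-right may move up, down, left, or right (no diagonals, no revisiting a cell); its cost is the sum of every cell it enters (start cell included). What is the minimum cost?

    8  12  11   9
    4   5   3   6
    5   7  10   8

Take [0,0] → [1,0] → [1,1] → [1,2] → [1,3] → [2,3] for a total of 8 + 4 + 5 + 3 + 6 + 8 = 34.

34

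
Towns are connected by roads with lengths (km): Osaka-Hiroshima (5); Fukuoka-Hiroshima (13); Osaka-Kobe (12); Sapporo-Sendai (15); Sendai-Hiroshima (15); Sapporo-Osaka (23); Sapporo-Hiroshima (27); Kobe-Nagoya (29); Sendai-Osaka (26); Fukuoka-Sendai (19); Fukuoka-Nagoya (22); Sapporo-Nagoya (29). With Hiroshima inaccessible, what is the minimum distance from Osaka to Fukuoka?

Comparing a few candidate routes:
Osaka → Sendai → Sapporo → Nagoya → Fukuoka: 26 + 15 + 29 + 22 = 92
Osaka → Sapporo → Sendai → Fukuoka: 23 + 15 + 19 = 57
Osaka → Sapporo → Nagoya → Fukuoka: 23 + 29 + 22 = 74
Osaka → Sendai → Fukuoka: 26 + 19 = 45
Osaka → Kobe → Nagoya → Fukuoka: 12 + 29 + 22 = 63
Best route has total 45 km.

45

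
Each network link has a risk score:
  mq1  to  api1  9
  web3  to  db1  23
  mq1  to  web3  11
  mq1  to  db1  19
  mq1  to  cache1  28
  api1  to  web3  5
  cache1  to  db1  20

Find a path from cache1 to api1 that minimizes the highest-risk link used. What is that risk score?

20

Checking several routes:
cache1 → db1 → mq1 → web3 → api1: max(20, 19, 11, 5) = 20
cache1 → db1 → web3 → api1: max(20, 23, 5) = 23
cache1 → db1 → mq1 → api1: max(20, 19, 9) = 20
cache1 → db1 → web3 → mq1 → api1: max(20, 23, 11, 9) = 23
The minimum achievable maximum is 20.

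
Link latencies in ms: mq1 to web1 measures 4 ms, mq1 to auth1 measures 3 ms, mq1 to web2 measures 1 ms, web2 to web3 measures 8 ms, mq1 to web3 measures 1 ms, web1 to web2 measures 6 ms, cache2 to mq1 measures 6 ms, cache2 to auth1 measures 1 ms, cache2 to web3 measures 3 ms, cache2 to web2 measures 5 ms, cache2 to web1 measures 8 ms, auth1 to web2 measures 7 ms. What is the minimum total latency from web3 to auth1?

Comparing a few candidate routes:
web3 -> cache2 -> auth1: 3 + 1 = 4
web3 -> mq1 -> web2 -> cache2 -> auth1: 1 + 1 + 5 + 1 = 8
web3 -> web2 -> mq1 -> auth1: 8 + 1 + 3 = 12
web3 -> mq1 -> cache2 -> auth1: 1 + 6 + 1 = 8
web3 -> mq1 -> web2 -> auth1: 1 + 1 + 7 = 9
web3 -> mq1 -> auth1: 1 + 3 = 4
Best route has total 4 ms.

4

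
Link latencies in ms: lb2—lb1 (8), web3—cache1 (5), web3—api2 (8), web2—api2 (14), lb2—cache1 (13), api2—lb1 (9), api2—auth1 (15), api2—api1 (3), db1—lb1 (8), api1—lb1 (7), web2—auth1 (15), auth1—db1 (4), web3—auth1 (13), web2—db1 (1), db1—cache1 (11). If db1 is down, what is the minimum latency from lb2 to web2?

Comparing a few candidate routes:
lb2 → cache1 → web3 → auth1 → web2: 13 + 5 + 13 + 15 = 46
lb2 → lb1 → api2 → web2: 8 + 9 + 14 = 31
lb2 → lb1 → api1 → api2 → web2: 8 + 7 + 3 + 14 = 32
lb2 → cache1 → web3 → api2 → web2: 13 + 5 + 8 + 14 = 40
The minimum is 31 ms.

31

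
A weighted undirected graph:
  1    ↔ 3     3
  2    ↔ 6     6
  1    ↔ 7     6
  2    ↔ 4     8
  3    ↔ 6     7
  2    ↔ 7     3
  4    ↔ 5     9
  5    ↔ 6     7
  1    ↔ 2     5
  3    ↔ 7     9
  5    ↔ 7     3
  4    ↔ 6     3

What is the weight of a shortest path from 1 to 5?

9

Checking several routes:
1 - 2 - 7 - 5: 5 + 3 + 3 = 11
1 - 3 - 6 - 5: 3 + 7 + 7 = 17
1 - 2 - 6 - 5: 5 + 6 + 7 = 18
1 - 7 - 2 - 6 - 5: 6 + 3 + 6 + 7 = 22
1 - 3 - 7 - 5: 3 + 9 + 3 = 15
1 - 7 - 5: 6 + 3 = 9
Shortest: 9.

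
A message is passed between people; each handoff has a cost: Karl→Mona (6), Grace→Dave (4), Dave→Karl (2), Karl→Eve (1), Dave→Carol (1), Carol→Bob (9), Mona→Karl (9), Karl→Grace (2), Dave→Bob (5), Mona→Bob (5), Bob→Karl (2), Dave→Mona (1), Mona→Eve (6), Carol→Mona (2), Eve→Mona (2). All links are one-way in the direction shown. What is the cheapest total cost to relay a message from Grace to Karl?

Checking several routes:
Grace-Dave-Mona-Karl: 4 + 1 + 9 = 14
Grace-Dave-Mona-Bob-Karl: 4 + 1 + 5 + 2 = 12
Grace-Dave-Carol-Mona-Bob-Karl: 4 + 1 + 2 + 5 + 2 = 14
Grace-Dave-Carol-Bob-Karl: 4 + 1 + 9 + 2 = 16
Grace-Dave-Bob-Karl: 4 + 5 + 2 = 11
Grace-Dave-Karl: 4 + 2 = 6
Best route has total 6.

6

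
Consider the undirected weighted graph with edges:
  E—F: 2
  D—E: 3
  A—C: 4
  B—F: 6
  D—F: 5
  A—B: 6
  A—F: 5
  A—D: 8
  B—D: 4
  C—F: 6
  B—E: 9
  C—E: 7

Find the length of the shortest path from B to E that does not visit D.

8

Checking several routes:
B→F→E: 6 + 2 = 8
B→A→F→E: 6 + 5 + 2 = 13
B→A→C→E: 6 + 4 + 7 = 17
B→E: 9
B→A→C→F→E: 6 + 4 + 6 + 2 = 18
Best route has total 8.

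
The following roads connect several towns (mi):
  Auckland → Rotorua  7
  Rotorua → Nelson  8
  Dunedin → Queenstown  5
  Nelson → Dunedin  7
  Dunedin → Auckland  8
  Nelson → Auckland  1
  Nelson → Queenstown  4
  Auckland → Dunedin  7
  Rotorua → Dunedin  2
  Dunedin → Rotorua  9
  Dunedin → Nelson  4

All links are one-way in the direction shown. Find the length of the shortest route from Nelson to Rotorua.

8

Candidate routes:
Nelson → Dunedin → Auckland → Rotorua: 7 + 8 + 7 = 22
Nelson → Auckland → Rotorua: 1 + 7 = 8
Nelson → Auckland → Dunedin → Rotorua: 1 + 7 + 9 = 17
Nelson → Dunedin → Rotorua: 7 + 9 = 16
Shortest: 8 mi.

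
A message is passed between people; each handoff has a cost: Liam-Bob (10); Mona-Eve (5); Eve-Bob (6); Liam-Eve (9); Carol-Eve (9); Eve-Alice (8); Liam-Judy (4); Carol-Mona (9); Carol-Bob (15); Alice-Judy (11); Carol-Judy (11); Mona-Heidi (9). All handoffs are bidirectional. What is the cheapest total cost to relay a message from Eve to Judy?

13

A few of the Eve→Judy routes:
Eve - Bob - Liam - Judy: 6 + 10 + 4 = 20
Eve - Liam - Judy: 9 + 4 = 13
Eve - Carol - Judy: 9 + 11 = 20
Eve - Alice - Judy: 8 + 11 = 19
The minimum is 13.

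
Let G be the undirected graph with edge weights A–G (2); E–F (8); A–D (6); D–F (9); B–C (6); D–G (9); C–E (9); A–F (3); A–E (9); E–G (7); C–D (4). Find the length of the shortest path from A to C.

10

Comparing a few candidate routes:
A → D → C: 6 + 4 = 10
A → F → D → C: 3 + 9 + 4 = 16
A → E → C: 9 + 9 = 18
A → G → D → C: 2 + 9 + 4 = 15
A → F → E → C: 3 + 8 + 9 = 20
A → G → E → C: 2 + 7 + 9 = 18
The minimum is 10.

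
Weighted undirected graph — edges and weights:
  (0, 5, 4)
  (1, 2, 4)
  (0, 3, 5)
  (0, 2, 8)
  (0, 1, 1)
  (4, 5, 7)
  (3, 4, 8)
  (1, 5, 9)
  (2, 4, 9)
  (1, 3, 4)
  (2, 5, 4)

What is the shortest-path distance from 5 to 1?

Checking several routes:
5 → 2 → 0 → 1: 4 + 8 + 1 = 13
5 → 2 → 1: 4 + 4 = 8
5 → 1: 9
5 → 0 → 2 → 1: 4 + 8 + 4 = 16
5 → 0 → 3 → 1: 4 + 5 + 4 = 13
5 → 0 → 1: 4 + 1 = 5
Best route has total 5.

5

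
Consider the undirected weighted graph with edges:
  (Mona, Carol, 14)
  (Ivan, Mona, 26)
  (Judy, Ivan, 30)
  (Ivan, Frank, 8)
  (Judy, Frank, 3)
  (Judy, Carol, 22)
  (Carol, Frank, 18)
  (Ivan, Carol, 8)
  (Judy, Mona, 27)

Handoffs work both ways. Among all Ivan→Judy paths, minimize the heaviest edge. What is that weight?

8

Some routes from Ivan to Judy:
Ivan-Carol-Judy: max(8, 22) = 22
Ivan-Mona-Carol-Frank-Judy: max(26, 14, 18, 3) = 26
Ivan-Frank-Carol-Judy: max(8, 18, 22) = 22
Ivan-Frank-Judy: max(8, 3) = 8
Ivan-Carol-Frank-Judy: max(8, 18, 3) = 18
Best route has worst link 8.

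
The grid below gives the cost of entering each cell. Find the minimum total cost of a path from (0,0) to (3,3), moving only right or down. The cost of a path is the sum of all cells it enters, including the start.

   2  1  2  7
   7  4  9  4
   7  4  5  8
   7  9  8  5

Path r0c0→r0c1→r0c2→r0c3→r1c3→r2c3→r3c3: 2 + 1 + 2 + 7 + 4 + 8 + 5 = 29.

29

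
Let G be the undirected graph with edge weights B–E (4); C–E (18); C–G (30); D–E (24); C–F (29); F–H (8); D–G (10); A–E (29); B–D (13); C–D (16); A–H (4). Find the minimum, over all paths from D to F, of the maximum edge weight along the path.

29

Comparing a few candidate routes:
D→B→E→A→H→F: max(13, 4, 29, 4, 8) = 29
D→B→E→C→F: max(13, 4, 18, 29) = 29
D→C→E→A→H→F: max(16, 18, 29, 4, 8) = 29
D→C→F: max(16, 29) = 29
Best route has worst link 29.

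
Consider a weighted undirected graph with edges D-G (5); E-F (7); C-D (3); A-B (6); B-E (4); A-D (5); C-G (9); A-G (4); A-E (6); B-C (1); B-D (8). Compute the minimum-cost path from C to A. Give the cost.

Some routes from C to A:
C-B-E-A: 1 + 4 + 6 = 11
C-B-A: 1 + 6 = 7
C-D-A: 3 + 5 = 8
The minimum is 7.

7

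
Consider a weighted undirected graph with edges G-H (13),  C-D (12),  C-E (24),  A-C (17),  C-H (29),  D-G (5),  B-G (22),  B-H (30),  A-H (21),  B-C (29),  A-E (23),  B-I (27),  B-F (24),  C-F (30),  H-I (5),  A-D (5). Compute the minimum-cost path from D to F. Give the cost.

42

Some routes from D to F:
D -> A -> C -> F: 5 + 17 + 30 = 52
D -> G -> B -> F: 5 + 22 + 24 = 51
D -> C -> F: 12 + 30 = 42
D -> C -> B -> F: 12 + 29 + 24 = 65
D -> G -> H -> B -> F: 5 + 13 + 30 + 24 = 72
The minimum is 42.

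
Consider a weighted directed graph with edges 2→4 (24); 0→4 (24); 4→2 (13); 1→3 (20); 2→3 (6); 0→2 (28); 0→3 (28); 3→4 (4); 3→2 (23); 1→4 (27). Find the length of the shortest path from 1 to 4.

Routes from 1 to 4:
1→4: 27
1→3→2→4: 20 + 23 + 24 = 67
1→3→4: 20 + 4 = 24
Best route has total 24.

24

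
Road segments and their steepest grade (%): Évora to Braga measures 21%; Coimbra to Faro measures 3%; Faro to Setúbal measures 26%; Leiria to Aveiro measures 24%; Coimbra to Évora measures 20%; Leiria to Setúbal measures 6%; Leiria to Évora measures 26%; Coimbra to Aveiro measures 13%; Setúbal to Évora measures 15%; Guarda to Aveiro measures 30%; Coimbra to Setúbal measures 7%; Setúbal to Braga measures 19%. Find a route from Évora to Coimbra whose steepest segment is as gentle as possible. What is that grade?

15

A few of the Évora→Coimbra routes:
Évora→Braga→Setúbal→Faro→Coimbra: max(21, 19, 26, 3) = 26
Évora→Setúbal→Leiria→Aveiro→Coimbra: max(15, 6, 24, 13) = 24
Évora→Setúbal→Coimbra: max(15, 7) = 15
Évora→Braga→Setúbal→Leiria→Aveiro→Coimbra: max(21, 19, 6, 24, 13) = 24
Évora→Braga→Setúbal→Coimbra: max(21, 19, 7) = 21
Évora→Coimbra: max(20) = 20
Smallest bottleneck: 15%.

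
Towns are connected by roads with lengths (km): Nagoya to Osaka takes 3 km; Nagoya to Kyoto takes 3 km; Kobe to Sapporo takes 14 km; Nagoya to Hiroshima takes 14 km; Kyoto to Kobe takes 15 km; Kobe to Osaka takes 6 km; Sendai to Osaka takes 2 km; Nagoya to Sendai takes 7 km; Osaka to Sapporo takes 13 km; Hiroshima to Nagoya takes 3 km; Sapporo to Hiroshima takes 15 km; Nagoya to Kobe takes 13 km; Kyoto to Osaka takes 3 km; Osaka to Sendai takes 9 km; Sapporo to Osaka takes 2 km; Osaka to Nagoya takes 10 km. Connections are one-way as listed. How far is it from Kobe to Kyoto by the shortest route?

Candidate routes:
Kobe → Osaka → Sapporo → Hiroshima → Nagoya → Kyoto: 6 + 13 + 15 + 3 + 3 = 40
Kobe → Sapporo → Hiroshima → Nagoya → Kyoto: 14 + 15 + 3 + 3 = 35
Kobe → Sapporo → Osaka → Nagoya → Kyoto: 14 + 2 + 10 + 3 = 29
Kobe → Osaka → Nagoya → Kyoto: 6 + 10 + 3 = 19
Best route has total 19 km.

19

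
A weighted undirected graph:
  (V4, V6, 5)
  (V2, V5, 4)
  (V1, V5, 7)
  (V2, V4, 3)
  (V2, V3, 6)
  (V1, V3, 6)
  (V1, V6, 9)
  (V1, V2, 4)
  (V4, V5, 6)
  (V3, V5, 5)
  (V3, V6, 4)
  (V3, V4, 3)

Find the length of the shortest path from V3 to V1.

Checking several routes:
V3-V4-V2-V1: 3 + 3 + 4 = 10
V3-V2-V1: 6 + 4 = 10
V3-V1: 6
Shortest: 6.

6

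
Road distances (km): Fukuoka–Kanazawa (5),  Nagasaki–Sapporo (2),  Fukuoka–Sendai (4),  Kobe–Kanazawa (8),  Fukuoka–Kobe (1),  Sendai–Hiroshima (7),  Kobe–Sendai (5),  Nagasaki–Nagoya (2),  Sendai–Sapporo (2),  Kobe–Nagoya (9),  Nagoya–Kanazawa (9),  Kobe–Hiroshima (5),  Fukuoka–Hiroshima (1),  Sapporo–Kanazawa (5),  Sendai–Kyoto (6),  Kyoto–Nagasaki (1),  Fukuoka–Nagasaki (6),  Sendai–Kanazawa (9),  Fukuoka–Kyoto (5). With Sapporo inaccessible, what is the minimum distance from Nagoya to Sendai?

9

Some routes from Nagoya to Sendai avoiding Sapporo:
Nagoya -> Nagasaki -> Kyoto -> Fukuoka -> Sendai: 2 + 1 + 5 + 4 = 12
Nagoya -> Nagasaki -> Fukuoka -> Sendai: 2 + 6 + 4 = 12
Nagoya -> Kobe -> Sendai: 9 + 5 = 14
Nagoya -> Nagasaki -> Kyoto -> Sendai: 2 + 1 + 6 = 9
Nagoya -> Kobe -> Fukuoka -> Sendai: 9 + 1 + 4 = 14
The minimum is 9 km.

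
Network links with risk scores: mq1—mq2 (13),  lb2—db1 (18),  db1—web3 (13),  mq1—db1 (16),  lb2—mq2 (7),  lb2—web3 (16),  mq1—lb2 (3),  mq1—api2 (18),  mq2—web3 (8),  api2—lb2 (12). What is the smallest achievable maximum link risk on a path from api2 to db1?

13

Checking several routes:
api2 -> lb2 -> mq1 -> mq2 -> web3 -> db1: max(12, 3, 13, 8, 13) = 13
api2 -> lb2 -> web3 -> db1: max(12, 16, 13) = 16
api2 -> lb2 -> mq2 -> web3 -> db1: max(12, 7, 8, 13) = 13
api2 -> lb2 -> web3 -> mq2 -> mq1 -> db1: max(12, 16, 8, 13, 16) = 16
api2 -> lb2 -> mq2 -> mq1 -> db1: max(12, 7, 13, 16) = 16
Best route has worst link 13.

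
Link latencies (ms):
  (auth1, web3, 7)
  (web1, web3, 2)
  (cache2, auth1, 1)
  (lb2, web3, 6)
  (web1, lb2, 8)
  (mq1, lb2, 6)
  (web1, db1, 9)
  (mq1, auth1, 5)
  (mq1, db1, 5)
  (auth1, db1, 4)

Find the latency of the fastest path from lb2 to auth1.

Checking several routes:
lb2 → mq1 → auth1: 6 + 5 = 11
lb2 → web3 → web1 → db1 → auth1: 6 + 2 + 9 + 4 = 21
lb2 → web1 → web3 → auth1: 8 + 2 + 7 = 17
lb2 → web3 → auth1: 6 + 7 = 13
lb2 → mq1 → db1 → auth1: 6 + 5 + 4 = 15
The minimum is 11 ms.

11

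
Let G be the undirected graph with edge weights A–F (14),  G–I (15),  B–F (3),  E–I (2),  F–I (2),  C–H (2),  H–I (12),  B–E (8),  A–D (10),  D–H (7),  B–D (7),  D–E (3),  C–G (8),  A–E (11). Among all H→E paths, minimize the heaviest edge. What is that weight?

7

Comparing a few candidate routes:
H→D→B→E: max(7, 7, 8) = 8
H→D→B→F→I→E: max(7, 7, 3, 2, 2) = 7
H→D→E: max(7, 3) = 7
Smallest bottleneck: 7.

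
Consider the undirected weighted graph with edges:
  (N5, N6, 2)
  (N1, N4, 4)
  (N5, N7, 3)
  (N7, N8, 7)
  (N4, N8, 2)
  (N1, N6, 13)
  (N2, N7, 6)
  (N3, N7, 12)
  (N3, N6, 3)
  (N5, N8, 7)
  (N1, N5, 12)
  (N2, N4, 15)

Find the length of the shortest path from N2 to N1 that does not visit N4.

21

Checking several routes:
N2 → N7 → N8 → N5 → N1: 6 + 7 + 7 + 12 = 32
N2 → N7 → N5 → N6 → N1: 6 + 3 + 2 + 13 = 24
N2 → N7 → N5 → N1: 6 + 3 + 12 = 21
Best route has total 21.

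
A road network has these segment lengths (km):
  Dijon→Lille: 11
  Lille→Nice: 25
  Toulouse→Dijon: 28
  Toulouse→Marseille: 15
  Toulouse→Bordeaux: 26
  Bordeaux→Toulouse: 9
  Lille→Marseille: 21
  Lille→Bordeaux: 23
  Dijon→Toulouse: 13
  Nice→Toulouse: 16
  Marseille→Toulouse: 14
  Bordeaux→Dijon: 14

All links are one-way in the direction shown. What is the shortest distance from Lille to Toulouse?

Paths from Lille to Toulouse:
Lille-Bordeaux-Dijon-Toulouse: 23 + 14 + 13 = 50
Lille-Bordeaux-Toulouse: 23 + 9 = 32
Lille-Marseille-Toulouse: 21 + 14 = 35
Lille-Nice-Toulouse: 25 + 16 = 41
The minimum is 32 km.

32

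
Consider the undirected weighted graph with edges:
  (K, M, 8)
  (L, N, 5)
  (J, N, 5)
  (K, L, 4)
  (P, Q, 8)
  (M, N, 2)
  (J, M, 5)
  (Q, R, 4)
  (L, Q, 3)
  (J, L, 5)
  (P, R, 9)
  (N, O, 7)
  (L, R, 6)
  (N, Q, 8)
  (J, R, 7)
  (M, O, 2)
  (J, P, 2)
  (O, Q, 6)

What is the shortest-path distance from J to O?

7

A few of the J→O routes:
J → L → Q → O: 5 + 3 + 6 = 14
J → N → O: 5 + 7 = 12
J → N → M → O: 5 + 2 + 2 = 9
J → L → N → M → O: 5 + 5 + 2 + 2 = 14
J → M → O: 5 + 2 = 7
Best route has total 7.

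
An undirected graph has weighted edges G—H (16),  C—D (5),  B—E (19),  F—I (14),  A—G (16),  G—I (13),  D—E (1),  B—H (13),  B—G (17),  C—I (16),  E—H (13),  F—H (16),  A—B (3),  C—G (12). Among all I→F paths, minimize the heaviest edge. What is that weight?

Checking several routes:
I → G → A → B → H → F: max(13, 16, 3, 13, 16) = 16
I → C → G → H → F: max(16, 12, 16, 16) = 16
I → F: max(14) = 14
I → G → C → D → E → H → F: max(13, 12, 5, 1, 13, 16) = 16
I → C → G → A → B → H → F: max(16, 12, 16, 3, 13, 16) = 16
I → C → D → E → H → F: max(16, 5, 1, 13, 16) = 16
Smallest bottleneck: 14.

14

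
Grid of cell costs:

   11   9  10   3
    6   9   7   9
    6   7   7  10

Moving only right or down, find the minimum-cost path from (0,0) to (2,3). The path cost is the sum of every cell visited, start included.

Cheapest: r0c0 -> r1c0 -> r2c0 -> r2c1 -> r2c2 -> r2c3
  11 + 6 + 6 + 7 + 7 + 10 = 47

47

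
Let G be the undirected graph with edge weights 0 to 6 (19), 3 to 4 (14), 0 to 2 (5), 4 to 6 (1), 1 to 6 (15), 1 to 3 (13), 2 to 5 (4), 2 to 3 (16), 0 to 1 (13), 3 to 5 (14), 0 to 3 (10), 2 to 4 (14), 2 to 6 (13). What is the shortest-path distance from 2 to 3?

15

Checking several routes:
2 - 0 - 3: 5 + 10 = 15
2 - 3: 16
2 - 5 - 3: 4 + 14 = 18
Shortest: 15.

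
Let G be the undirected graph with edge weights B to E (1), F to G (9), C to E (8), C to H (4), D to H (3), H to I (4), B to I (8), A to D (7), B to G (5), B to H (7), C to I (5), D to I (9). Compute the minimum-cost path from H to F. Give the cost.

Checking several routes:
H → B → G → F: 7 + 5 + 9 = 21
H → I → B → G → F: 4 + 8 + 5 + 9 = 26
H → C → E → B → G → F: 4 + 8 + 1 + 5 + 9 = 27
Shortest: 21.

21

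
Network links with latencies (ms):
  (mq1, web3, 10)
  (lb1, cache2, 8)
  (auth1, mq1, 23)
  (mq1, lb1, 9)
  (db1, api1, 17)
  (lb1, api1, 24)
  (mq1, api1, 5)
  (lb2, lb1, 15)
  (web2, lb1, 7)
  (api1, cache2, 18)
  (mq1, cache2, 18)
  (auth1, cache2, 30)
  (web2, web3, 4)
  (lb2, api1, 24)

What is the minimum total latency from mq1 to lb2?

24

Comparing a few candidate routes:
mq1-lb1-lb2: 9 + 15 = 24
mq1-api1-lb2: 5 + 24 = 29
mq1-web3-web2-lb1-lb2: 10 + 4 + 7 + 15 = 36
The minimum is 24 ms.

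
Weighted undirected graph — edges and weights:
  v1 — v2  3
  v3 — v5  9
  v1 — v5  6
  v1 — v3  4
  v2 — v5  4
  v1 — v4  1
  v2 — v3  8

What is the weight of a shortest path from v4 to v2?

Routes from v4 to v2:
v4 -> v1 -> v3 -> v5 -> v2: 1 + 4 + 9 + 4 = 18
v4 -> v1 -> v3 -> v2: 1 + 4 + 8 = 13
v4 -> v1 -> v5 -> v3 -> v2: 1 + 6 + 9 + 8 = 24
v4 -> v1 -> v2: 1 + 3 = 4
v4 -> v1 -> v5 -> v2: 1 + 6 + 4 = 11
Shortest: 4.

4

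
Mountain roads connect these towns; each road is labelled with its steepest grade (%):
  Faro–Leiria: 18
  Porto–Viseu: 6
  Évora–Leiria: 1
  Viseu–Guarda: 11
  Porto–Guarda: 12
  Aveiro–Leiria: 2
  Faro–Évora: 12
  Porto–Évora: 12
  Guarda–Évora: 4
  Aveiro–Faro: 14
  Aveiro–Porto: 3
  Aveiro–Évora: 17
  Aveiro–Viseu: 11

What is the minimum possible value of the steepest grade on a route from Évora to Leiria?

A few of the Évora→Leiria routes:
Évora-Leiria: max(1) = 1
Évora-Porto-Viseu-Aveiro-Leiria: max(12, 6, 11, 2) = 12
Évora-Guarda-Viseu-Porto-Aveiro-Leiria: max(4, 11, 6, 3, 2) = 11
Évora-Guarda-Viseu-Aveiro-Leiria: max(4, 11, 11, 2) = 11
Smallest bottleneck: 1%.

1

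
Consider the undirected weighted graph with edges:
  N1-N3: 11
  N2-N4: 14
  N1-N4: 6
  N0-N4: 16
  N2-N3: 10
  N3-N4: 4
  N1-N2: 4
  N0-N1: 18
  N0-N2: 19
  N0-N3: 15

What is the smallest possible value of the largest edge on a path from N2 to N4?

Comparing a few candidate routes:
N2 - N1 - N4: max(4, 6) = 6
N2 - N1 - N3 - N4: max(4, 11, 4) = 11
N2 - N3 - N1 - N4: max(10, 11, 6) = 11
N2 - N4: max(14) = 14
N2 - N3 - N4: max(10, 4) = 10
The minimum achievable maximum is 6.

6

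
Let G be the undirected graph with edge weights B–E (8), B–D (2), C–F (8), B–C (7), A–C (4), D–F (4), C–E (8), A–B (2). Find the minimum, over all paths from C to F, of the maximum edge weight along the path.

4

Routes from C to F:
C - B - D - F: max(7, 2, 4) = 7
C - A - B - D - F: max(4, 2, 2, 4) = 4
C - F: max(8) = 8
C - E - B - D - F: max(8, 8, 2, 4) = 8
The minimum achievable maximum is 4.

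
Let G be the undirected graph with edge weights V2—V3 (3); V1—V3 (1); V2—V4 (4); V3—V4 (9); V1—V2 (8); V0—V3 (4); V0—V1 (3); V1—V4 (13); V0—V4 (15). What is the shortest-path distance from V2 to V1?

4

Some routes from V2 to V1:
V2-V4-V3-V1: 4 + 9 + 1 = 14
V2-V3-V0-V1: 3 + 4 + 3 = 10
V2-V3-V1: 3 + 1 = 4
V2-V4-V1: 4 + 13 = 17
V2-V1: 8
The minimum is 4.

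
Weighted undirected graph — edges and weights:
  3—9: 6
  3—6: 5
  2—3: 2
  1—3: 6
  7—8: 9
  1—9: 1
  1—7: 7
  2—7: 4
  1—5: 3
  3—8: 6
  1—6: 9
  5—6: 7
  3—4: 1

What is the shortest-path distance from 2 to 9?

8

Comparing a few candidate routes:
2 -> 3 -> 6 -> 1 -> 9: 2 + 5 + 9 + 1 = 17
2 -> 3 -> 1 -> 9: 2 + 6 + 1 = 9
2 -> 3 -> 6 -> 5 -> 1 -> 9: 2 + 5 + 7 + 3 + 1 = 18
2 -> 7 -> 1 -> 9: 4 + 7 + 1 = 12
2 -> 3 -> 9: 2 + 6 = 8
The minimum is 8.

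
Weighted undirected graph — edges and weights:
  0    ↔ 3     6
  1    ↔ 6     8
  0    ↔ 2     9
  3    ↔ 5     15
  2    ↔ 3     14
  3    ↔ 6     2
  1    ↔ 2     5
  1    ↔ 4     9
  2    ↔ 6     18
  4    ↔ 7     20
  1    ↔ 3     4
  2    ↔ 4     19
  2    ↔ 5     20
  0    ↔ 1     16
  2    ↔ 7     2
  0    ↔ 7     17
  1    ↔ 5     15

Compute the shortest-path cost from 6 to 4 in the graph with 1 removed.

Comparing a few candidate routes:
6 → 3 → 2 → 4: 2 + 14 + 19 = 35
6 → 3 → 2 → 7 → 4: 2 + 14 + 2 + 20 = 38
6 → 2 → 7 → 4: 18 + 2 + 20 = 40
6 → 3 → 0 → 2 → 4: 2 + 6 + 9 + 19 = 36
6 → 3 → 0 → 2 → 7 → 4: 2 + 6 + 9 + 2 + 20 = 39
6 → 2 → 4: 18 + 19 = 37
Shortest: 35.

35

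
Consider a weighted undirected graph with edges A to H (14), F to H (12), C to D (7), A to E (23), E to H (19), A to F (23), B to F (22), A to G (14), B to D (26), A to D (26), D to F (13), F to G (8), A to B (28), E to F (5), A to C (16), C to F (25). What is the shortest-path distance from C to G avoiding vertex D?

30

Comparing a few candidate routes:
C -> A -> G: 16 + 14 = 30
C -> A -> H -> F -> G: 16 + 14 + 12 + 8 = 50
C -> A -> F -> G: 16 + 23 + 8 = 47
C -> F -> G: 25 + 8 = 33
Shortest: 30.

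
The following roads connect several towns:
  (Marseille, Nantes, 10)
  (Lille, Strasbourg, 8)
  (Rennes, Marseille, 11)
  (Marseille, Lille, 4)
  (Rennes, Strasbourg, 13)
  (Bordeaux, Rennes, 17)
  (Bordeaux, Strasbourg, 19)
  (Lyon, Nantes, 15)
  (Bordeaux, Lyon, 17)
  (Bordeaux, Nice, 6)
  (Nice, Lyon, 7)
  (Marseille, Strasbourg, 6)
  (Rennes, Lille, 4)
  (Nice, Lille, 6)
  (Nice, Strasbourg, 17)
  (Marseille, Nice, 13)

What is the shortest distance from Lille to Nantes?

14

Checking several routes:
Lille -> Rennes -> Marseille -> Nantes: 4 + 11 + 10 = 25
Lille -> Strasbourg -> Marseille -> Nantes: 8 + 6 + 10 = 24
Lille -> Nice -> Lyon -> Nantes: 6 + 7 + 15 = 28
Lille -> Nice -> Marseille -> Nantes: 6 + 13 + 10 = 29
Lille -> Marseille -> Nantes: 4 + 10 = 14
Shortest: 14.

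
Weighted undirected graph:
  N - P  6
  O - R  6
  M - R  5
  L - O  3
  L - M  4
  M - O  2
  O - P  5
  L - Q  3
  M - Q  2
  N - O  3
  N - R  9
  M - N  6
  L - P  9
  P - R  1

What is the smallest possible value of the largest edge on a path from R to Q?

Comparing a few candidate routes:
R-P-O-L-M-Q: max(1, 5, 3, 4, 2) = 5
R-P-O-M-L-Q: max(1, 5, 2, 4, 3) = 5
R-P-O-L-Q: max(1, 5, 3, 3) = 5
The minimum achievable maximum is 5.

5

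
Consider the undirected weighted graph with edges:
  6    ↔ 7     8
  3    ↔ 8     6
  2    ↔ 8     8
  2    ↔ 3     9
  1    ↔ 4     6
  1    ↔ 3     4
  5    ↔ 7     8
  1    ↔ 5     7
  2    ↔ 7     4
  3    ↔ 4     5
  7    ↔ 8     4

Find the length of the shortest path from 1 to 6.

A few of the 1→6 routes:
1 -> 3 -> 2 -> 7 -> 6: 4 + 9 + 4 + 8 = 25
1 -> 3 -> 8 -> 7 -> 6: 4 + 6 + 4 + 8 = 22
1 -> 4 -> 3 -> 8 -> 7 -> 6: 6 + 5 + 6 + 4 + 8 = 29
1 -> 5 -> 7 -> 6: 7 + 8 + 8 = 23
1 -> 3 -> 8 -> 2 -> 7 -> 6: 4 + 6 + 8 + 4 + 8 = 30
Best route has total 22.

22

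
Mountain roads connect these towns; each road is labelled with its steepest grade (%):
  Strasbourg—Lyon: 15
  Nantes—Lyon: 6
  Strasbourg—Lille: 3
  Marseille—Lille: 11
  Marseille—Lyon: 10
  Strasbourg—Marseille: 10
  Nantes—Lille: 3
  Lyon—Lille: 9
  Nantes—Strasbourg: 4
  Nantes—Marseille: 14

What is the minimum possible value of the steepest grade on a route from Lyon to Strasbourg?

6

Comparing a few candidate routes:
Lyon -> Nantes -> Strasbourg: max(6, 4) = 6
Lyon -> Lille -> Nantes -> Strasbourg: max(9, 3, 4) = 9
Lyon -> Nantes -> Lille -> Strasbourg: max(6, 3, 3) = 6
The minimum achievable maximum is 6%.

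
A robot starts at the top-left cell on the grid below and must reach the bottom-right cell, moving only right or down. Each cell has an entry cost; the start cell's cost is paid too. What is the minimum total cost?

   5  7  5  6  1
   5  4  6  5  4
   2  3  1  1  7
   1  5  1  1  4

Take (0,0) (1,0) (2,0) (2,1) (2,2) (2,3) (3,3) (3,4) for a total of 5 + 5 + 2 + 3 + 1 + 1 + 1 + 4 = 22.
(Top row then right column would cost 39.)

22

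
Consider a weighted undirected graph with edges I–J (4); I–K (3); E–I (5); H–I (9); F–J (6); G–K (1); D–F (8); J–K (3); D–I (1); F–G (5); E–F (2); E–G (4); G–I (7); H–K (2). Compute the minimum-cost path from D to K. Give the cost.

Checking several routes:
D -> I -> E -> G -> K: 1 + 5 + 4 + 1 = 11
D -> I -> J -> K: 1 + 4 + 3 = 8
D -> I -> K: 1 + 3 = 4
D -> I -> G -> K: 1 + 7 + 1 = 9
D -> I -> H -> K: 1 + 9 + 2 = 12
D -> F -> G -> K: 8 + 5 + 1 = 14
Shortest: 4.

4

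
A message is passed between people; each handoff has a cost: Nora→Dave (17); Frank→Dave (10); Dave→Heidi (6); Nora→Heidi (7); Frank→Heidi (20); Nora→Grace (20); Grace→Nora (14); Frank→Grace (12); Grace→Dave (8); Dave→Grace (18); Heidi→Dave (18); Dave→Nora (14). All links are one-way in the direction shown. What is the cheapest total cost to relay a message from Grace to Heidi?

14

Routes from Grace to Heidi:
Grace→Nora→Heidi: 14 + 7 = 21
Grace→Dave→Nora→Heidi: 8 + 14 + 7 = 29
Grace→Dave→Heidi: 8 + 6 = 14
Grace→Nora→Dave→Heidi: 14 + 17 + 6 = 37
The minimum is 14.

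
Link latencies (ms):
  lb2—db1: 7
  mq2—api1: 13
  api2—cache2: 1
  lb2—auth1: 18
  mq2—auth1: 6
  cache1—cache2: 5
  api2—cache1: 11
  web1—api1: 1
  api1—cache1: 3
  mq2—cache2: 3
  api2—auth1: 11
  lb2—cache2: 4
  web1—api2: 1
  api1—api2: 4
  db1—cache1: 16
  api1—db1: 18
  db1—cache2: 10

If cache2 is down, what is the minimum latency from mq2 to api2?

Some routes from mq2 to api2 avoiding cache2:
mq2-auth1-lb2-db1-api1-web1-api2: 6 + 18 + 7 + 18 + 1 + 1 = 51
mq2-api1-cache1-api2: 13 + 3 + 11 = 27
mq2-auth1-api2: 6 + 11 = 17
mq2-api1-web1-api2: 13 + 1 + 1 = 15
mq2-api1-api2: 13 + 4 = 17
Shortest: 15 ms.

15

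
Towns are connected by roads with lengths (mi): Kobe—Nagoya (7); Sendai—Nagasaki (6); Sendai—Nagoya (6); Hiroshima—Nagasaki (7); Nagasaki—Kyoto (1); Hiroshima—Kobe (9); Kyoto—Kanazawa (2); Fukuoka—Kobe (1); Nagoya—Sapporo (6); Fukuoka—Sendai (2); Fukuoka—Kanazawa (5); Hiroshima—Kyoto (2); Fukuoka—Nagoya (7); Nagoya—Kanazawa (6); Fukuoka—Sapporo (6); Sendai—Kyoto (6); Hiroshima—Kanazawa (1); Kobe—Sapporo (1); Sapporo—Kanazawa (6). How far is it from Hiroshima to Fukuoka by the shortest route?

6

Comparing a few candidate routes:
Hiroshima → Kobe → Fukuoka: 9 + 1 = 10
Hiroshima → Kanazawa → Fukuoka: 1 + 5 = 6
Hiroshima → Kyoto → Kanazawa → Fukuoka: 2 + 2 + 5 = 9
Hiroshima → Kanazawa → Sapporo → Kobe → Fukuoka: 1 + 6 + 1 + 1 = 9
Best route has total 6 mi.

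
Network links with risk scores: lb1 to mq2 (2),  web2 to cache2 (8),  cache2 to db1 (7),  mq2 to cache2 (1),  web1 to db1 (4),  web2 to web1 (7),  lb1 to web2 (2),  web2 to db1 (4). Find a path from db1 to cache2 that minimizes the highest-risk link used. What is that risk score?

Checking several routes:
db1 -> cache2: max(7) = 7
db1 -> web2 -> cache2: max(4, 8) = 8
db1 -> web1 -> web2 -> lb1 -> mq2 -> cache2: max(4, 7, 2, 2, 1) = 7
db1 -> web2 -> lb1 -> mq2 -> cache2: max(4, 2, 2, 1) = 4
Smallest bottleneck: 4.

4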